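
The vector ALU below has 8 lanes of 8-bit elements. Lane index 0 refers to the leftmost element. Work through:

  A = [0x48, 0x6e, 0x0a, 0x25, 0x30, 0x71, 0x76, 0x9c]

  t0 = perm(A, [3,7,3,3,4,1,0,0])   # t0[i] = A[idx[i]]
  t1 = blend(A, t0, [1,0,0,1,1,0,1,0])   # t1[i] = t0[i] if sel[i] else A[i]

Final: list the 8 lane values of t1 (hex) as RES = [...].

  t0: 25 9c 25 25 30 6e 48 48
  t1: 25 6e 0a 25 30 71 48 9c

RES = [0x25, 0x6e, 0x0a, 0x25, 0x30, 0x71, 0x48, 0x9c]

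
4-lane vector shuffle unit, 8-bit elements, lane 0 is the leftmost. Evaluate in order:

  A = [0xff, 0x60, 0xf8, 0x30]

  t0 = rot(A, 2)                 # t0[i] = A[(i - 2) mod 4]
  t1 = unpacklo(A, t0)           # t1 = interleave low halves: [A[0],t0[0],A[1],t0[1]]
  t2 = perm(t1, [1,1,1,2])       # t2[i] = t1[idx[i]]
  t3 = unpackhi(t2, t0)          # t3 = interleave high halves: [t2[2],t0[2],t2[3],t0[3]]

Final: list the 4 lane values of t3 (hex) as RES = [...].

RES = [ 0xf8  0xff  0x60  0x60 ]

  t0: f8 30 ff 60
  t1: ff f8 60 30
  t2: f8 f8 f8 60
  t3: f8 ff 60 60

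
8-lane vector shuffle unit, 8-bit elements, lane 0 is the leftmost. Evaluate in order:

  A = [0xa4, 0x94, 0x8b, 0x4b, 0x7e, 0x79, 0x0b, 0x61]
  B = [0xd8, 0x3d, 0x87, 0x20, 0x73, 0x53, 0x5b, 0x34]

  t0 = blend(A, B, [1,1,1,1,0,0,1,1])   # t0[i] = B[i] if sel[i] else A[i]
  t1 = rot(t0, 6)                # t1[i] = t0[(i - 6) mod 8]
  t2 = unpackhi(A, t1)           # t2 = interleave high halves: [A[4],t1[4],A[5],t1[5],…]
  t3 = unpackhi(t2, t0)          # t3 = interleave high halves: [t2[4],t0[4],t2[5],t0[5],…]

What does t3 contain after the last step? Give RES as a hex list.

→ t0 |d8|3d|87|20|7e|79|5b|34|
→ t1 |87|20|7e|79|5b|34|d8|3d|
→ t2 |7e|5b|79|34|0b|d8|61|3d|
→ t3 |0b|7e|d8|79|61|5b|3d|34|

RES = [0x0b, 0x7e, 0xd8, 0x79, 0x61, 0x5b, 0x3d, 0x34]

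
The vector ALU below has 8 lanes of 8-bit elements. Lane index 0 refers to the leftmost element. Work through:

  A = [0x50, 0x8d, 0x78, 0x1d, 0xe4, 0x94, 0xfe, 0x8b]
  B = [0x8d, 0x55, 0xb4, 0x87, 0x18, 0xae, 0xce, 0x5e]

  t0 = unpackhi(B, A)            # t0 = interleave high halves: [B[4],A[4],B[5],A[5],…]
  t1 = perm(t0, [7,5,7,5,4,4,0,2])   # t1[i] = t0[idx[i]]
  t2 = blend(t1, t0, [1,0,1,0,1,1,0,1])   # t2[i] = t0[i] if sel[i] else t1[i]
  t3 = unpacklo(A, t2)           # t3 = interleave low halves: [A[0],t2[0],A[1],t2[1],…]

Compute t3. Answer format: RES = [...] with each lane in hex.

→ t0 |18|e4|ae|94|ce|fe|5e|8b|
→ t1 |8b|fe|8b|fe|ce|ce|18|ae|
→ t2 |18|fe|ae|fe|ce|fe|18|8b|
→ t3 |50|18|8d|fe|78|ae|1d|fe|

RES = [ 0x50  0x18  0x8d  0xfe  0x78  0xae  0x1d  0xfe ]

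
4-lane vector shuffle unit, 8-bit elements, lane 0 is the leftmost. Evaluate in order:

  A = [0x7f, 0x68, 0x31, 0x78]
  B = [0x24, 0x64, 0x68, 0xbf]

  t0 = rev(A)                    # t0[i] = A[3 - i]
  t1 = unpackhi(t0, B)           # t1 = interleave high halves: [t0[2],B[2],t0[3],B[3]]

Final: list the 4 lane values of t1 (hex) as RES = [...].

→ t0 |78|31|68|7f|
→ t1 |68|68|7f|bf|

RES = [0x68, 0x68, 0x7f, 0xbf]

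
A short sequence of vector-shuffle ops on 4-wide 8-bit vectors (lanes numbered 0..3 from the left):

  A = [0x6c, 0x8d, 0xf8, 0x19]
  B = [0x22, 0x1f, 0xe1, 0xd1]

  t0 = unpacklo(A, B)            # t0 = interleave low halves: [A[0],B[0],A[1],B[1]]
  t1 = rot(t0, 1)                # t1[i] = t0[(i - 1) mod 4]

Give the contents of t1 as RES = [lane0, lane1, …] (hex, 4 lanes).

RES = [ 0x1f  0x6c  0x22  0x8d ]

  t0: 6c 22 8d 1f
  t1: 1f 6c 22 8d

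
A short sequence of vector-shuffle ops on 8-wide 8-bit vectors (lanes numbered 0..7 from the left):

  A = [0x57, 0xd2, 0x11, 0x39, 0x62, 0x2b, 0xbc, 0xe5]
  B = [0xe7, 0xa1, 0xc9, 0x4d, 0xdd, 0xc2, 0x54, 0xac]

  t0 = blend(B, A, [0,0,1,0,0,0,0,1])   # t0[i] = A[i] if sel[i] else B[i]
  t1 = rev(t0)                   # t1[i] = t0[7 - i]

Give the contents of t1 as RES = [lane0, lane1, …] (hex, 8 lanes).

RES = [ 0xe5  0x54  0xc2  0xdd  0x4d  0x11  0xa1  0xe7 ]

→ t0 |e7|a1|11|4d|dd|c2|54|e5|
→ t1 |e5|54|c2|dd|4d|11|a1|e7|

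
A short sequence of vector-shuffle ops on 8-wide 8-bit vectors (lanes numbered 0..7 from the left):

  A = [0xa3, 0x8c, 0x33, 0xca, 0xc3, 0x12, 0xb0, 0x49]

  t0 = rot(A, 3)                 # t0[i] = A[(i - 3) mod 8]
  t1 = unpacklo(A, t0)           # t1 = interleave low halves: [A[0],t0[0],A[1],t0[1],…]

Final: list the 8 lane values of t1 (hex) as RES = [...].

→ t0 |12|b0|49|a3|8c|33|ca|c3|
→ t1 |a3|12|8c|b0|33|49|ca|a3|

RES = [ 0xa3  0x12  0x8c  0xb0  0x33  0x49  0xca  0xa3 ]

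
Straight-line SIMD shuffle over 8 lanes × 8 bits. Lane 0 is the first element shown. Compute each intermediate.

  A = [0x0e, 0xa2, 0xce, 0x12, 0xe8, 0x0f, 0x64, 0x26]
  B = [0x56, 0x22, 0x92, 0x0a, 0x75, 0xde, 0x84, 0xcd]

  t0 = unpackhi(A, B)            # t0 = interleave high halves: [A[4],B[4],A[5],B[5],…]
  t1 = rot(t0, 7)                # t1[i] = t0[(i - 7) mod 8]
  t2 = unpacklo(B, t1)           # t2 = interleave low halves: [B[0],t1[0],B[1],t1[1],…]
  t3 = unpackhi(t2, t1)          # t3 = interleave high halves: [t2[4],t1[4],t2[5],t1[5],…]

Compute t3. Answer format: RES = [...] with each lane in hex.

RES = [0x92, 0x84, 0xde, 0x26, 0x0a, 0xcd, 0x64, 0xe8]

t0 = [0xe8, 0x75, 0x0f, 0xde, 0x64, 0x84, 0x26, 0xcd]
t1 = [0x75, 0x0f, 0xde, 0x64, 0x84, 0x26, 0xcd, 0xe8]
t2 = [0x56, 0x75, 0x22, 0x0f, 0x92, 0xde, 0x0a, 0x64]
t3 = [0x92, 0x84, 0xde, 0x26, 0x0a, 0xcd, 0x64, 0xe8]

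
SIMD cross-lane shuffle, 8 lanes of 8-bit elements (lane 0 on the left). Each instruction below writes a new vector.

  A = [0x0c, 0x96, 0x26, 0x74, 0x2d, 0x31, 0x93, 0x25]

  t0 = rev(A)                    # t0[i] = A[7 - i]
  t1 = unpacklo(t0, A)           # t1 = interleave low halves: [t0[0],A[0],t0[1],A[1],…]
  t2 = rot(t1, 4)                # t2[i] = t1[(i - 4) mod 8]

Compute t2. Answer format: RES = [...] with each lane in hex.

  t0: 25 93 31 2d 74 26 96 0c
  t1: 25 0c 93 96 31 26 2d 74
  t2: 31 26 2d 74 25 0c 93 96

RES = [0x31, 0x26, 0x2d, 0x74, 0x25, 0x0c, 0x93, 0x96]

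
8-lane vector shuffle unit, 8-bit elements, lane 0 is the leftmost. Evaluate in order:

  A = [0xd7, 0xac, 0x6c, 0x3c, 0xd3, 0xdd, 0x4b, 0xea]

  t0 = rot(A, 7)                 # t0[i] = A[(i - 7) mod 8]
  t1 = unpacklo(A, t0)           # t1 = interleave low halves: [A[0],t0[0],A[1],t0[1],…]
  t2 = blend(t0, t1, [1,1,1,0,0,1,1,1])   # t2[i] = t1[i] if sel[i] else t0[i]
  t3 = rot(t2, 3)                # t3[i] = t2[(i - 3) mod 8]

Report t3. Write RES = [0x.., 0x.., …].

RES = [0x3c, 0x3c, 0xd3, 0xd7, 0xac, 0xac, 0xd3, 0xdd]

t0 = [0xac, 0x6c, 0x3c, 0xd3, 0xdd, 0x4b, 0xea, 0xd7]
t1 = [0xd7, 0xac, 0xac, 0x6c, 0x6c, 0x3c, 0x3c, 0xd3]
t2 = [0xd7, 0xac, 0xac, 0xd3, 0xdd, 0x3c, 0x3c, 0xd3]
t3 = [0x3c, 0x3c, 0xd3, 0xd7, 0xac, 0xac, 0xd3, 0xdd]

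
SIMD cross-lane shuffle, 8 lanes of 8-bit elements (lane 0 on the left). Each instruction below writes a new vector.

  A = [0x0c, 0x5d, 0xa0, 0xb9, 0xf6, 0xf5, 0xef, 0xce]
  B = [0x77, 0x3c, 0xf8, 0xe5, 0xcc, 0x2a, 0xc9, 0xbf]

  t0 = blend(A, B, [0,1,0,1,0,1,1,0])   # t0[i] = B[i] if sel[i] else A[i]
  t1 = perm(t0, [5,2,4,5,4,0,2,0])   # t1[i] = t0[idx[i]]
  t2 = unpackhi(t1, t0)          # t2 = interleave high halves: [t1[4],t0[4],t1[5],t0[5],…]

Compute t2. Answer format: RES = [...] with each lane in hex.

t0 = [0x0c, 0x3c, 0xa0, 0xe5, 0xf6, 0x2a, 0xc9, 0xce]
t1 = [0x2a, 0xa0, 0xf6, 0x2a, 0xf6, 0x0c, 0xa0, 0x0c]
t2 = [0xf6, 0xf6, 0x0c, 0x2a, 0xa0, 0xc9, 0x0c, 0xce]

RES = [0xf6, 0xf6, 0x0c, 0x2a, 0xa0, 0xc9, 0x0c, 0xce]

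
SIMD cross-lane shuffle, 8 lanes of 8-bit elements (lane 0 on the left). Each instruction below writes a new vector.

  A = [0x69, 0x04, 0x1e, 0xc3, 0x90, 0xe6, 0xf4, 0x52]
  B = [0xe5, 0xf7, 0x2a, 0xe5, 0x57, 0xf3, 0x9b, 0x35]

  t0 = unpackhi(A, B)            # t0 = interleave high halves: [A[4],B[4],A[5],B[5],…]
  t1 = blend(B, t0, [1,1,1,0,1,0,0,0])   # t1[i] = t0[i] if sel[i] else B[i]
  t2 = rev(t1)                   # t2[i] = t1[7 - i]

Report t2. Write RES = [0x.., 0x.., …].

  t0: 90 57 e6 f3 f4 9b 52 35
  t1: 90 57 e6 e5 f4 f3 9b 35
  t2: 35 9b f3 f4 e5 e6 57 90

RES = [0x35, 0x9b, 0xf3, 0xf4, 0xe5, 0xe6, 0x57, 0x90]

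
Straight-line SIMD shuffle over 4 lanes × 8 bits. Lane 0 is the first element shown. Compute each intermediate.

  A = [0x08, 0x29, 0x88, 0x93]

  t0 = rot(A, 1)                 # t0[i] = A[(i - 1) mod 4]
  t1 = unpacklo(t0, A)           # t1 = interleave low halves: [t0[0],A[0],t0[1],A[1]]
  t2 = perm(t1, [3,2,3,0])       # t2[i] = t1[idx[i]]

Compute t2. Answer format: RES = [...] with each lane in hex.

RES = [0x29, 0x08, 0x29, 0x93]

  t0: 93 08 29 88
  t1: 93 08 08 29
  t2: 29 08 29 93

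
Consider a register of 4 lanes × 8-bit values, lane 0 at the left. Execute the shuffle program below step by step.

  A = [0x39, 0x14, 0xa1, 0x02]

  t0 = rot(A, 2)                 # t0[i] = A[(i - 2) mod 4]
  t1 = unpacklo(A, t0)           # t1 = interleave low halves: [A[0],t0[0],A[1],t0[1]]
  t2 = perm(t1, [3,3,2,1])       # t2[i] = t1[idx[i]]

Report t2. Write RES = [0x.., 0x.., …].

RES = [ 0x02  0x02  0x14  0xa1 ]

  t0: a1 02 39 14
  t1: 39 a1 14 02
  t2: 02 02 14 a1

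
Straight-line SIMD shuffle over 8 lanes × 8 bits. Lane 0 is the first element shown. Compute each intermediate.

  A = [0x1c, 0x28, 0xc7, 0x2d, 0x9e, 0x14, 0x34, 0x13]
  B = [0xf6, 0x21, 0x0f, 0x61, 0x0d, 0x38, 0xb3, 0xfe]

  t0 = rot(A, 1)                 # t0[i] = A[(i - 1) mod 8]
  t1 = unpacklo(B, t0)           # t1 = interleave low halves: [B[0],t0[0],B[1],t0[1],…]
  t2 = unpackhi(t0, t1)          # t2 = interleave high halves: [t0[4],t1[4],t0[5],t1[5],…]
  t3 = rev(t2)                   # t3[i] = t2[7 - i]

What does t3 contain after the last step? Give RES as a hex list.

→ t0 |13|1c|28|c7|2d|9e|14|34|
→ t1 |f6|13|21|1c|0f|28|61|c7|
→ t2 |2d|0f|9e|28|14|61|34|c7|
→ t3 |c7|34|61|14|28|9e|0f|2d|

RES = [0xc7, 0x34, 0x61, 0x14, 0x28, 0x9e, 0x0f, 0x2d]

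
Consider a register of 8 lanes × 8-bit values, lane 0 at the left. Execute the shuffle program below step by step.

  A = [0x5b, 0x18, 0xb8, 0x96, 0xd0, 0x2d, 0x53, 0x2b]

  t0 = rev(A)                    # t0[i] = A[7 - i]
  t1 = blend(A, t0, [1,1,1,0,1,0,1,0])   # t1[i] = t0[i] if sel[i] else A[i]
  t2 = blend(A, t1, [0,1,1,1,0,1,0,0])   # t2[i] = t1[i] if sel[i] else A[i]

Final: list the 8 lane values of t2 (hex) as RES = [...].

t0 = [0x2b, 0x53, 0x2d, 0xd0, 0x96, 0xb8, 0x18, 0x5b]
t1 = [0x2b, 0x53, 0x2d, 0x96, 0x96, 0x2d, 0x18, 0x2b]
t2 = [0x5b, 0x53, 0x2d, 0x96, 0xd0, 0x2d, 0x53, 0x2b]

RES = [ 0x5b  0x53  0x2d  0x96  0xd0  0x2d  0x53  0x2b ]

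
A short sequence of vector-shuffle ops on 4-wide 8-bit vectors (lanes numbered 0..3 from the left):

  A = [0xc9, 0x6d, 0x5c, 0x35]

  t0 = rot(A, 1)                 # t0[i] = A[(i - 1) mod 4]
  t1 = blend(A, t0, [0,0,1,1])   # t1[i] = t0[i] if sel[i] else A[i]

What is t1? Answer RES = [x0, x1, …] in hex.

RES = [ 0xc9  0x6d  0x6d  0x5c ]

  t0: 35 c9 6d 5c
  t1: c9 6d 6d 5c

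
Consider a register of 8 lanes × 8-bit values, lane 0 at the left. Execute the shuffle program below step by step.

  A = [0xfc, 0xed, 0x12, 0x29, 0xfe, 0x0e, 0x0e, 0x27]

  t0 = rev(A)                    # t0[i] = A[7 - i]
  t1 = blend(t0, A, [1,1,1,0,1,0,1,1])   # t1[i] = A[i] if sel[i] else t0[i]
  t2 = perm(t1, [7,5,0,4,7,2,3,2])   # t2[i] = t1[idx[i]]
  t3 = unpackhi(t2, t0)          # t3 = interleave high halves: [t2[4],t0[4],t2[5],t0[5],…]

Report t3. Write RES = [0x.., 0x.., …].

RES = [0x27, 0x29, 0x12, 0x12, 0xfe, 0xed, 0x12, 0xfc]

→ t0 |27|0e|0e|fe|29|12|ed|fc|
→ t1 |fc|ed|12|fe|fe|12|0e|27|
→ t2 |27|12|fc|fe|27|12|fe|12|
→ t3 |27|29|12|12|fe|ed|12|fc|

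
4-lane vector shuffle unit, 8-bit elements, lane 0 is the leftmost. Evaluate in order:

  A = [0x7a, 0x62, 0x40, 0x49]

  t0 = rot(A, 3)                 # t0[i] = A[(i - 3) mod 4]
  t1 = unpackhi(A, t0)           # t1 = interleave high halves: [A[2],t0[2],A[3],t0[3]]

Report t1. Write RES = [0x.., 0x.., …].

RES = [ 0x40  0x49  0x49  0x7a ]

  t0: 62 40 49 7a
  t1: 40 49 49 7a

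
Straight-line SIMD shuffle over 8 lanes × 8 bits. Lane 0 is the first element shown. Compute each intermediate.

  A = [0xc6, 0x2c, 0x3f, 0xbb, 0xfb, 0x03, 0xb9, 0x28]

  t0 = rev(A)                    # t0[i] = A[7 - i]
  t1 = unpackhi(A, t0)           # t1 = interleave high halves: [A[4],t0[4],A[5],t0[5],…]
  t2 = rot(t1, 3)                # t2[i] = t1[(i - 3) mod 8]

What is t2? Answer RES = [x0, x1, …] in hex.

RES = [ 0x2c  0x28  0xc6  0xfb  0xbb  0x03  0x3f  0xb9 ]

t0 = [0x28, 0xb9, 0x03, 0xfb, 0xbb, 0x3f, 0x2c, 0xc6]
t1 = [0xfb, 0xbb, 0x03, 0x3f, 0xb9, 0x2c, 0x28, 0xc6]
t2 = [0x2c, 0x28, 0xc6, 0xfb, 0xbb, 0x03, 0x3f, 0xb9]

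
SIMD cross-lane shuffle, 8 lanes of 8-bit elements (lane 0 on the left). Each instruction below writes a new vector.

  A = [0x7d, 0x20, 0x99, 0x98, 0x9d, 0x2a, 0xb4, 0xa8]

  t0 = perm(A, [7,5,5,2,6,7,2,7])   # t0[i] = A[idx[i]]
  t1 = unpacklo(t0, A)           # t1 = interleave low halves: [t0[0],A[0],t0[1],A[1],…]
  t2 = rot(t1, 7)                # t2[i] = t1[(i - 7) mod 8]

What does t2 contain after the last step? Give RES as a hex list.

RES = [ 0x7d  0x2a  0x20  0x2a  0x99  0x99  0x98  0xa8 ]

  t0: a8 2a 2a 99 b4 a8 99 a8
  t1: a8 7d 2a 20 2a 99 99 98
  t2: 7d 2a 20 2a 99 99 98 a8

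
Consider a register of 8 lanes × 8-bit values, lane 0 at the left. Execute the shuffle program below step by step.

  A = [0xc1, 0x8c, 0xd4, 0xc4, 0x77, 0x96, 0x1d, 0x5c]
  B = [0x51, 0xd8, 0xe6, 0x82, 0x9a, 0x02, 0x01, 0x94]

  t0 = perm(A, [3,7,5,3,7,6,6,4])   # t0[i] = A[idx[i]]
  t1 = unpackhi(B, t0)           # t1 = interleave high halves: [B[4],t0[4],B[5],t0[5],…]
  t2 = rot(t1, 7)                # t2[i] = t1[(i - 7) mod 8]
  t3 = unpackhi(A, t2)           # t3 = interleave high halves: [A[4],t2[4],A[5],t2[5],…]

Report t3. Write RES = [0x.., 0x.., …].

RES = [ 0x77  0x1d  0x96  0x94  0x1d  0x77  0x5c  0x9a ]

  t0: c4 5c 96 c4 5c 1d 1d 77
  t1: 9a 5c 02 1d 01 1d 94 77
  t2: 5c 02 1d 01 1d 94 77 9a
  t3: 77 1d 96 94 1d 77 5c 9a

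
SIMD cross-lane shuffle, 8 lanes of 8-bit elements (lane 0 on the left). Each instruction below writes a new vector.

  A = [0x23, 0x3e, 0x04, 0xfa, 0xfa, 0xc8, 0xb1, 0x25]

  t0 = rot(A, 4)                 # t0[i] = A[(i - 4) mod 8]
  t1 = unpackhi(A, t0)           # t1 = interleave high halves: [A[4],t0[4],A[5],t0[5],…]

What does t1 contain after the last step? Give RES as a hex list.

RES = [ 0xfa  0x23  0xc8  0x3e  0xb1  0x04  0x25  0xfa ]

  t0: fa c8 b1 25 23 3e 04 fa
  t1: fa 23 c8 3e b1 04 25 fa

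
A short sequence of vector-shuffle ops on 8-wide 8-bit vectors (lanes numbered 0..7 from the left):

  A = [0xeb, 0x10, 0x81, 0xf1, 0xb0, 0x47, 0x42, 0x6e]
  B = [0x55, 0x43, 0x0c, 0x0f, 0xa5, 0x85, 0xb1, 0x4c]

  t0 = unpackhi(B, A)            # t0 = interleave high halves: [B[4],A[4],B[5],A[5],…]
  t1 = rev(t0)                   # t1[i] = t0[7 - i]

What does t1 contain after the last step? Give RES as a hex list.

RES = [0x6e, 0x4c, 0x42, 0xb1, 0x47, 0x85, 0xb0, 0xa5]

  t0: a5 b0 85 47 b1 42 4c 6e
  t1: 6e 4c 42 b1 47 85 b0 a5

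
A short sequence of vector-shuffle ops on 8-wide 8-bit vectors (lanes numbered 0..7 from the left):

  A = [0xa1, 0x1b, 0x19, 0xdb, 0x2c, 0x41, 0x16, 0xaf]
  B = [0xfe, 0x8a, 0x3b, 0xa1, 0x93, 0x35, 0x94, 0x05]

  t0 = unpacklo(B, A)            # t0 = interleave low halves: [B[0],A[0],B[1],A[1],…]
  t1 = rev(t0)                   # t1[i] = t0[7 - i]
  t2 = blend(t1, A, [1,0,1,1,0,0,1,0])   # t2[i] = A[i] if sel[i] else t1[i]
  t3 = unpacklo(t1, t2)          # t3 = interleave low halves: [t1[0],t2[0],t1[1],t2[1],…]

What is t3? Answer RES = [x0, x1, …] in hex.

→ t0 |fe|a1|8a|1b|3b|19|a1|db|
→ t1 |db|a1|19|3b|1b|8a|a1|fe|
→ t2 |a1|a1|19|db|1b|8a|16|fe|
→ t3 |db|a1|a1|a1|19|19|3b|db|

RES = [0xdb, 0xa1, 0xa1, 0xa1, 0x19, 0x19, 0x3b, 0xdb]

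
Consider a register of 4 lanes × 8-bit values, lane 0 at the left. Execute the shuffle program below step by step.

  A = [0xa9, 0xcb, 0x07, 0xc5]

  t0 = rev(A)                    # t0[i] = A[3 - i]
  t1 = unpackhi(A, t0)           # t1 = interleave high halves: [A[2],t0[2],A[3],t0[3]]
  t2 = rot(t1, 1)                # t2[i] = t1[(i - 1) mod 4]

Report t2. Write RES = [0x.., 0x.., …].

  t0: c5 07 cb a9
  t1: 07 cb c5 a9
  t2: a9 07 cb c5

RES = [0xa9, 0x07, 0xcb, 0xc5]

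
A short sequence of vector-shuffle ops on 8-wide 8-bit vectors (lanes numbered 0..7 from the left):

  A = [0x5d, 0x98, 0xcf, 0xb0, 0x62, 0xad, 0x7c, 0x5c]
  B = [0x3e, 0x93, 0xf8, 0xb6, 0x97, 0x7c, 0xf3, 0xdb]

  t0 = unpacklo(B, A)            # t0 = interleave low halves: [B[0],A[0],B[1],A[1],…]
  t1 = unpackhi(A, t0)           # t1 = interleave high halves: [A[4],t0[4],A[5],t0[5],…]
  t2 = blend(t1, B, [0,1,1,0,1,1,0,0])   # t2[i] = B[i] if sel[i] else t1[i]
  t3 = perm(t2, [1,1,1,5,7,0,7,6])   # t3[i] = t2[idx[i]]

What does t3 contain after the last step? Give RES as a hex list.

RES = [ 0x93  0x93  0x93  0x7c  0xb0  0x62  0xb0  0x5c ]

t0 = [0x3e, 0x5d, 0x93, 0x98, 0xf8, 0xcf, 0xb6, 0xb0]
t1 = [0x62, 0xf8, 0xad, 0xcf, 0x7c, 0xb6, 0x5c, 0xb0]
t2 = [0x62, 0x93, 0xf8, 0xcf, 0x97, 0x7c, 0x5c, 0xb0]
t3 = [0x93, 0x93, 0x93, 0x7c, 0xb0, 0x62, 0xb0, 0x5c]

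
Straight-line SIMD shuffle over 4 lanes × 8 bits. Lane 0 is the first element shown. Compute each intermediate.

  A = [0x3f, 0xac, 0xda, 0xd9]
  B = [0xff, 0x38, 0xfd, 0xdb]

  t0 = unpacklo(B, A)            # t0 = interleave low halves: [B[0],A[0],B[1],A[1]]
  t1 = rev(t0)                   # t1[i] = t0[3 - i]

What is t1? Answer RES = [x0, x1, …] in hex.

RES = [0xac, 0x38, 0x3f, 0xff]

→ t0 |ff|3f|38|ac|
→ t1 |ac|38|3f|ff|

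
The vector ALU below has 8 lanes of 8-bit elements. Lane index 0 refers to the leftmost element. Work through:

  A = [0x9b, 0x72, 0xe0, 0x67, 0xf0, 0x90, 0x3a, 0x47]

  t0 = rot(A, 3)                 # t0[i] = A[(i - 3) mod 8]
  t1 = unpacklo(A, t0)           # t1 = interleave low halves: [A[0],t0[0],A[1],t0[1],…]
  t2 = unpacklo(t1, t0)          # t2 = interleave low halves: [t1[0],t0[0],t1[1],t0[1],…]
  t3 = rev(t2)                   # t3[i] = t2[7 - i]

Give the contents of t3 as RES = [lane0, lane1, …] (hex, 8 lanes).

t0 = [0x90, 0x3a, 0x47, 0x9b, 0x72, 0xe0, 0x67, 0xf0]
t1 = [0x9b, 0x90, 0x72, 0x3a, 0xe0, 0x47, 0x67, 0x9b]
t2 = [0x9b, 0x90, 0x90, 0x3a, 0x72, 0x47, 0x3a, 0x9b]
t3 = [0x9b, 0x3a, 0x47, 0x72, 0x3a, 0x90, 0x90, 0x9b]

RES = [ 0x9b  0x3a  0x47  0x72  0x3a  0x90  0x90  0x9b ]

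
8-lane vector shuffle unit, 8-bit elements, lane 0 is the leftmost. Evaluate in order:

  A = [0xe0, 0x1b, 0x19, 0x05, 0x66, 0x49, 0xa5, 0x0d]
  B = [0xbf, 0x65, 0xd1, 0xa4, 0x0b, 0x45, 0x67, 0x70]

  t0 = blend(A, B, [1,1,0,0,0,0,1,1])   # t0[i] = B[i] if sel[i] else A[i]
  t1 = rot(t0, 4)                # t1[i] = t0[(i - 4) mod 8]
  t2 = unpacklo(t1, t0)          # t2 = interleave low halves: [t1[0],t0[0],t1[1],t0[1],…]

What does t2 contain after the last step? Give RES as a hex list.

t0 = [0xbf, 0x65, 0x19, 0x05, 0x66, 0x49, 0x67, 0x70]
t1 = [0x66, 0x49, 0x67, 0x70, 0xbf, 0x65, 0x19, 0x05]
t2 = [0x66, 0xbf, 0x49, 0x65, 0x67, 0x19, 0x70, 0x05]

RES = [ 0x66  0xbf  0x49  0x65  0x67  0x19  0x70  0x05 ]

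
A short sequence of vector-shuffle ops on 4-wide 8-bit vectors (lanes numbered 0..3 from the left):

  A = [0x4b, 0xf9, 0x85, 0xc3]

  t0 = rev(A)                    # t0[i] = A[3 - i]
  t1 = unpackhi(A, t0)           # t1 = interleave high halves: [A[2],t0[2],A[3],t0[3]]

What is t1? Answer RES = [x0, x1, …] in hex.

RES = [ 0x85  0xf9  0xc3  0x4b ]

  t0: c3 85 f9 4b
  t1: 85 f9 c3 4b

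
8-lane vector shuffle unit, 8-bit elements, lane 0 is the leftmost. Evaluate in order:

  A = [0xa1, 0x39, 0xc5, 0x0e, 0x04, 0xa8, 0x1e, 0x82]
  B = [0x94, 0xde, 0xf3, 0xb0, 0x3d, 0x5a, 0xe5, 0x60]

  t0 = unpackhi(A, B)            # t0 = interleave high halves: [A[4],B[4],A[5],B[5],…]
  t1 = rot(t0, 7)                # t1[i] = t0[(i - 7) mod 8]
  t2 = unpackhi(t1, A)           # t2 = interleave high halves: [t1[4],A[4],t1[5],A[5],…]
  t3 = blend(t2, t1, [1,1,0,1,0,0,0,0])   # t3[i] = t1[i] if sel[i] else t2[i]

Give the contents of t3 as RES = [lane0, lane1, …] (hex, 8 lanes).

RES = [0x3d, 0xa8, 0x82, 0x1e, 0x60, 0x1e, 0x04, 0x82]

→ t0 |04|3d|a8|5a|1e|e5|82|60|
→ t1 |3d|a8|5a|1e|e5|82|60|04|
→ t2 |e5|04|82|a8|60|1e|04|82|
→ t3 |3d|a8|82|1e|60|1e|04|82|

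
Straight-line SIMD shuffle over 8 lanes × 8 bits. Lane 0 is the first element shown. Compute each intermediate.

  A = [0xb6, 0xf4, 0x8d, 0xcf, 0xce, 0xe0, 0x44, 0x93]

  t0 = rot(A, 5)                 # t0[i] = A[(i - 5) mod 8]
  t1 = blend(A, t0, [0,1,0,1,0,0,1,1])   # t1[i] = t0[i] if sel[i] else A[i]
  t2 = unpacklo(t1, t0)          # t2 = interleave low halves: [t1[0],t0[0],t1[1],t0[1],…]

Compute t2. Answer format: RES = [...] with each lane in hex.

RES = [0xb6, 0xcf, 0xce, 0xce, 0x8d, 0xe0, 0x44, 0x44]

  t0: cf ce e0 44 93 b6 f4 8d
  t1: b6 ce 8d 44 ce e0 f4 8d
  t2: b6 cf ce ce 8d e0 44 44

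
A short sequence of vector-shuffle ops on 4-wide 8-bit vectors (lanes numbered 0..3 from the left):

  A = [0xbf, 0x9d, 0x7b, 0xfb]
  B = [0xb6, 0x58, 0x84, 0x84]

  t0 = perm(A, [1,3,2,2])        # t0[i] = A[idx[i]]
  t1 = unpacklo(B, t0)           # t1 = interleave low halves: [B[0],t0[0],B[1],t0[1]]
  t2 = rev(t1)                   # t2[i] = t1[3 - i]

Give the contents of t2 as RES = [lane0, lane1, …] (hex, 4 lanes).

→ t0 |9d|fb|7b|7b|
→ t1 |b6|9d|58|fb|
→ t2 |fb|58|9d|b6|

RES = [0xfb, 0x58, 0x9d, 0xb6]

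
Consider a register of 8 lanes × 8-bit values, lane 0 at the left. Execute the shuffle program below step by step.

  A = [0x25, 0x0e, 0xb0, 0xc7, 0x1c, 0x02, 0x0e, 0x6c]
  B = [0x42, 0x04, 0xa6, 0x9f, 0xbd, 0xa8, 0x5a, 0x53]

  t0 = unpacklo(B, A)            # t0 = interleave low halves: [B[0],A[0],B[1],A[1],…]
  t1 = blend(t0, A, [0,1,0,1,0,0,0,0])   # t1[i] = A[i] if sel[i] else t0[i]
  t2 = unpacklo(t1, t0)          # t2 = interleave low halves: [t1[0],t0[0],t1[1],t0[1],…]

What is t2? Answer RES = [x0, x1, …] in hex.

RES = [ 0x42  0x42  0x0e  0x25  0x04  0x04  0xc7  0x0e ]

→ t0 |42|25|04|0e|a6|b0|9f|c7|
→ t1 |42|0e|04|c7|a6|b0|9f|c7|
→ t2 |42|42|0e|25|04|04|c7|0e|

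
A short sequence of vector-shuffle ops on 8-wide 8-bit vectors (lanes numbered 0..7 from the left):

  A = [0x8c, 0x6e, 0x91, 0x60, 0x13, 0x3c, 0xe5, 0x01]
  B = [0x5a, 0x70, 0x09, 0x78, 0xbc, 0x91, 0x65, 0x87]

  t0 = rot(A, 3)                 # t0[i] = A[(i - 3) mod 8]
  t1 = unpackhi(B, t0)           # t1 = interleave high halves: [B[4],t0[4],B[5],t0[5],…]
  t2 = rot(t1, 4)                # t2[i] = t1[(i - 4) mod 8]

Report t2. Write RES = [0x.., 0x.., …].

  t0: 3c e5 01 8c 6e 91 60 13
  t1: bc 6e 91 91 65 60 87 13
  t2: 65 60 87 13 bc 6e 91 91

RES = [ 0x65  0x60  0x87  0x13  0xbc  0x6e  0x91  0x91 ]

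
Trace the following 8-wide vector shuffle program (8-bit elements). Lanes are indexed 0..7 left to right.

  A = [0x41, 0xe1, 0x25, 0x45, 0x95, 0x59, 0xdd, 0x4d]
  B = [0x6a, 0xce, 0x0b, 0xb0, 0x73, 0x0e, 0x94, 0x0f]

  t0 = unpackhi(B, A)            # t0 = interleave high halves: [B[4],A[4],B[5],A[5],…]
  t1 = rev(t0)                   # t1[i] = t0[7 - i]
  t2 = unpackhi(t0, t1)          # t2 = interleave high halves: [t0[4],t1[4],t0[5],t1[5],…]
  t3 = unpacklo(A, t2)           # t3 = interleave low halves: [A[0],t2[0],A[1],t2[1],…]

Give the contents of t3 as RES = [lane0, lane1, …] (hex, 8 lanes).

RES = [ 0x41  0x94  0xe1  0x59  0x25  0xdd  0x45  0x0e ]

→ t0 |73|95|0e|59|94|dd|0f|4d|
→ t1 |4d|0f|dd|94|59|0e|95|73|
→ t2 |94|59|dd|0e|0f|95|4d|73|
→ t3 |41|94|e1|59|25|dd|45|0e|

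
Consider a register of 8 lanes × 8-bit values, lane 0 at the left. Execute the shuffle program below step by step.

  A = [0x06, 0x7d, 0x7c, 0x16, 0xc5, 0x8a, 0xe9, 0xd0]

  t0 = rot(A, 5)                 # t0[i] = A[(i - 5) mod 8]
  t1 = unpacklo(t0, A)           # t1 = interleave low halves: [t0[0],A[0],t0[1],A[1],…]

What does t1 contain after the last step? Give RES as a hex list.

t0 = [0x16, 0xc5, 0x8a, 0xe9, 0xd0, 0x06, 0x7d, 0x7c]
t1 = [0x16, 0x06, 0xc5, 0x7d, 0x8a, 0x7c, 0xe9, 0x16]

RES = [ 0x16  0x06  0xc5  0x7d  0x8a  0x7c  0xe9  0x16 ]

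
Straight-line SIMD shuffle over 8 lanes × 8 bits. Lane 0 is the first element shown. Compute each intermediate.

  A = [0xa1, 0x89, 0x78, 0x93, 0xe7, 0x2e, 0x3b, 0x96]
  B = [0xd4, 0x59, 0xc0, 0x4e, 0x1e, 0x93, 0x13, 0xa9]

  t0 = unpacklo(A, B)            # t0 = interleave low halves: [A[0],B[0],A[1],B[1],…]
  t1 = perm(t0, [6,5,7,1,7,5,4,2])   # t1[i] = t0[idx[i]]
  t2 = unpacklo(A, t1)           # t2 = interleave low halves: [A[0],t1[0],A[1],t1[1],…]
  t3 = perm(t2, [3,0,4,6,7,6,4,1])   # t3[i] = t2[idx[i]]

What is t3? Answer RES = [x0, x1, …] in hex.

RES = [ 0xc0  0xa1  0x78  0x93  0xd4  0x93  0x78  0x93 ]

  t0: a1 d4 89 59 78 c0 93 4e
  t1: 93 c0 4e d4 4e c0 78 89
  t2: a1 93 89 c0 78 4e 93 d4
  t3: c0 a1 78 93 d4 93 78 93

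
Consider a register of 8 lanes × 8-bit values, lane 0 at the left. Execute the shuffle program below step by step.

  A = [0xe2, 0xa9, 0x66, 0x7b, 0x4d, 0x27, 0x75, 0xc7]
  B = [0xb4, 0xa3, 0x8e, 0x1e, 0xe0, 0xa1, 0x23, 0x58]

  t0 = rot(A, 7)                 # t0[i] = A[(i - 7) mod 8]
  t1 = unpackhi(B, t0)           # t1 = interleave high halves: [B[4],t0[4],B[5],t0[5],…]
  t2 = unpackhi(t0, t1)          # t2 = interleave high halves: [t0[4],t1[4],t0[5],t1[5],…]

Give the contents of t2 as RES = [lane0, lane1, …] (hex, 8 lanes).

→ t0 |a9|66|7b|4d|27|75|c7|e2|
→ t1 |e0|27|a1|75|23|c7|58|e2|
→ t2 |27|23|75|c7|c7|58|e2|e2|

RES = [0x27, 0x23, 0x75, 0xc7, 0xc7, 0x58, 0xe2, 0xe2]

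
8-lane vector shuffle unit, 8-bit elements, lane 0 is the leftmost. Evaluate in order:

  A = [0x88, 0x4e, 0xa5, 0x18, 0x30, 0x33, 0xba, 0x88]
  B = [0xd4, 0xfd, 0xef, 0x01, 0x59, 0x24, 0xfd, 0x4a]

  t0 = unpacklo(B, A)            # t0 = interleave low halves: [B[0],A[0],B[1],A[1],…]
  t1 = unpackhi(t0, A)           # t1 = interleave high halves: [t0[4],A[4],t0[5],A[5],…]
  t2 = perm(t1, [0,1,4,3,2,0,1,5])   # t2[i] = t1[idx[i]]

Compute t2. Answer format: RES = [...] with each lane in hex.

t0 = [0xd4, 0x88, 0xfd, 0x4e, 0xef, 0xa5, 0x01, 0x18]
t1 = [0xef, 0x30, 0xa5, 0x33, 0x01, 0xba, 0x18, 0x88]
t2 = [0xef, 0x30, 0x01, 0x33, 0xa5, 0xef, 0x30, 0xba]

RES = [0xef, 0x30, 0x01, 0x33, 0xa5, 0xef, 0x30, 0xba]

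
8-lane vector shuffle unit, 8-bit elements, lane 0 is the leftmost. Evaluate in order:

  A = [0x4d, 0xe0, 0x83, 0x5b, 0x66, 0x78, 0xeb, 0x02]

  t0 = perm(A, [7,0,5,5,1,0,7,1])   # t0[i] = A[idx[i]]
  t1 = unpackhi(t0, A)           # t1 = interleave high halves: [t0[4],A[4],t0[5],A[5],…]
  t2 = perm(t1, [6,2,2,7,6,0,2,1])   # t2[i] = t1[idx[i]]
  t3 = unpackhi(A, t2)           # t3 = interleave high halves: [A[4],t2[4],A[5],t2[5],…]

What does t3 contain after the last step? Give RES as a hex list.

RES = [0x66, 0xe0, 0x78, 0xe0, 0xeb, 0x4d, 0x02, 0x66]

  t0: 02 4d 78 78 e0 4d 02 e0
  t1: e0 66 4d 78 02 eb e0 02
  t2: e0 4d 4d 02 e0 e0 4d 66
  t3: 66 e0 78 e0 eb 4d 02 66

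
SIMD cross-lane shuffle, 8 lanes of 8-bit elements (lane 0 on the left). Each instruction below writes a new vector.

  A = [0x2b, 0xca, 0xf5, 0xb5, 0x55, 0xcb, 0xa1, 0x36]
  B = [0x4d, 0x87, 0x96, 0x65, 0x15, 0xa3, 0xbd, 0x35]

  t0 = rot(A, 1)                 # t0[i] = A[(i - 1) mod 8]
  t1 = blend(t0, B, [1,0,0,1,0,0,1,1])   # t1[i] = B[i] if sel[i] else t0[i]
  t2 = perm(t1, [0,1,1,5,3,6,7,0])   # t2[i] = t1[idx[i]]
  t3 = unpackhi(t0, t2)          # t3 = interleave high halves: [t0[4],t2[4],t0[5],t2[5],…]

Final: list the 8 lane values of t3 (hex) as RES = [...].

RES = [0xb5, 0x65, 0x55, 0xbd, 0xcb, 0x35, 0xa1, 0x4d]

t0 = [0x36, 0x2b, 0xca, 0xf5, 0xb5, 0x55, 0xcb, 0xa1]
t1 = [0x4d, 0x2b, 0xca, 0x65, 0xb5, 0x55, 0xbd, 0x35]
t2 = [0x4d, 0x2b, 0x2b, 0x55, 0x65, 0xbd, 0x35, 0x4d]
t3 = [0xb5, 0x65, 0x55, 0xbd, 0xcb, 0x35, 0xa1, 0x4d]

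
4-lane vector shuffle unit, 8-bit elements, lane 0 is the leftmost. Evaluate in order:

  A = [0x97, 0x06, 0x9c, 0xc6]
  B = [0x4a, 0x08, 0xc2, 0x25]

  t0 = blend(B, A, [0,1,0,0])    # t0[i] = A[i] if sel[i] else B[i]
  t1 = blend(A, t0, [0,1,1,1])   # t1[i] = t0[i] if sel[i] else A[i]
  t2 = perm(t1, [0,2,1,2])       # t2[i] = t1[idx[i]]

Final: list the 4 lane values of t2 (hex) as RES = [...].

RES = [ 0x97  0xc2  0x06  0xc2 ]

t0 = [0x4a, 0x06, 0xc2, 0x25]
t1 = [0x97, 0x06, 0xc2, 0x25]
t2 = [0x97, 0xc2, 0x06, 0xc2]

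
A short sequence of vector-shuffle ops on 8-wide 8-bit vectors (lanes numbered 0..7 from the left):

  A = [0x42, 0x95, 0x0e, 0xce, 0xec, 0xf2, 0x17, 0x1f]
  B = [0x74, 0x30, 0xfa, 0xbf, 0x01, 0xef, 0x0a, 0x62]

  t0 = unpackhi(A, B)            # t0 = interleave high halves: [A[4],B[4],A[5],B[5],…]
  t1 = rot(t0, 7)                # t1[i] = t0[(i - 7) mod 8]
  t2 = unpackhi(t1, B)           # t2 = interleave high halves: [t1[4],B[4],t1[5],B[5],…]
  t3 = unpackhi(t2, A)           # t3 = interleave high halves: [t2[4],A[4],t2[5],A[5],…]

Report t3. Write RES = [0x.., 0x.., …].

→ t0 |ec|01|f2|ef|17|0a|1f|62|
→ t1 |01|f2|ef|17|0a|1f|62|ec|
→ t2 |0a|01|1f|ef|62|0a|ec|62|
→ t3 |62|ec|0a|f2|ec|17|62|1f|

RES = [ 0x62  0xec  0x0a  0xf2  0xec  0x17  0x62  0x1f ]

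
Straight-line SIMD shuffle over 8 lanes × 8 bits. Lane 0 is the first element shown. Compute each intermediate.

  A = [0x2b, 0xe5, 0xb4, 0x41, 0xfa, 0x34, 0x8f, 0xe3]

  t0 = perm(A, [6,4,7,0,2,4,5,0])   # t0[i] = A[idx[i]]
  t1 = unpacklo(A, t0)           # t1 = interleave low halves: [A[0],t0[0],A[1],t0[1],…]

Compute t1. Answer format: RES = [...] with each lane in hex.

RES = [ 0x2b  0x8f  0xe5  0xfa  0xb4  0xe3  0x41  0x2b ]

t0 = [0x8f, 0xfa, 0xe3, 0x2b, 0xb4, 0xfa, 0x34, 0x2b]
t1 = [0x2b, 0x8f, 0xe5, 0xfa, 0xb4, 0xe3, 0x41, 0x2b]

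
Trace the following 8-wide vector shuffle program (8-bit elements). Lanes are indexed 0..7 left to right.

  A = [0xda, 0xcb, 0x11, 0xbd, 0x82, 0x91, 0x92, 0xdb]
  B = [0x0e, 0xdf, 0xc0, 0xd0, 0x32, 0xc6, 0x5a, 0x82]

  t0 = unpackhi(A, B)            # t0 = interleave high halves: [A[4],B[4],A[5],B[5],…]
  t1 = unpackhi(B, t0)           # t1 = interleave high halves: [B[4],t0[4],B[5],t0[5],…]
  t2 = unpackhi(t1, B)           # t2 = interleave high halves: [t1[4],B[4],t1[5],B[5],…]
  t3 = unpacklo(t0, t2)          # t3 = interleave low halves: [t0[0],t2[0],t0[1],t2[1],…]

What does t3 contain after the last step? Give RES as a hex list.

RES = [ 0x82  0x5a  0x32  0x32  0x91  0xdb  0xc6  0xc6 ]

t0 = [0x82, 0x32, 0x91, 0xc6, 0x92, 0x5a, 0xdb, 0x82]
t1 = [0x32, 0x92, 0xc6, 0x5a, 0x5a, 0xdb, 0x82, 0x82]
t2 = [0x5a, 0x32, 0xdb, 0xc6, 0x82, 0x5a, 0x82, 0x82]
t3 = [0x82, 0x5a, 0x32, 0x32, 0x91, 0xdb, 0xc6, 0xc6]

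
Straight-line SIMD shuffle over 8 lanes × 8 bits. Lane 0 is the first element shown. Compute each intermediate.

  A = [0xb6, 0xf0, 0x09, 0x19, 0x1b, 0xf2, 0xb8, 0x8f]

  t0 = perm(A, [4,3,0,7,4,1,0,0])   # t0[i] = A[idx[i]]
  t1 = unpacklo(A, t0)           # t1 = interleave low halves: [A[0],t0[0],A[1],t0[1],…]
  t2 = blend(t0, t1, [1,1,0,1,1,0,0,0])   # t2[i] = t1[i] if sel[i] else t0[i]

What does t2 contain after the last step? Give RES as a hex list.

t0 = [0x1b, 0x19, 0xb6, 0x8f, 0x1b, 0xf0, 0xb6, 0xb6]
t1 = [0xb6, 0x1b, 0xf0, 0x19, 0x09, 0xb6, 0x19, 0x8f]
t2 = [0xb6, 0x1b, 0xb6, 0x19, 0x09, 0xf0, 0xb6, 0xb6]

RES = [ 0xb6  0x1b  0xb6  0x19  0x09  0xf0  0xb6  0xb6 ]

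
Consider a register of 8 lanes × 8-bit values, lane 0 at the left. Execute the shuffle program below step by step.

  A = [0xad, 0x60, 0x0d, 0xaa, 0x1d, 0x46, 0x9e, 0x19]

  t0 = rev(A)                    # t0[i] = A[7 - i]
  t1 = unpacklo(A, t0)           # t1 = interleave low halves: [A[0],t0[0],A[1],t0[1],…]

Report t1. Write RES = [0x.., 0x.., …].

RES = [ 0xad  0x19  0x60  0x9e  0x0d  0x46  0xaa  0x1d ]

  t0: 19 9e 46 1d aa 0d 60 ad
  t1: ad 19 60 9e 0d 46 aa 1d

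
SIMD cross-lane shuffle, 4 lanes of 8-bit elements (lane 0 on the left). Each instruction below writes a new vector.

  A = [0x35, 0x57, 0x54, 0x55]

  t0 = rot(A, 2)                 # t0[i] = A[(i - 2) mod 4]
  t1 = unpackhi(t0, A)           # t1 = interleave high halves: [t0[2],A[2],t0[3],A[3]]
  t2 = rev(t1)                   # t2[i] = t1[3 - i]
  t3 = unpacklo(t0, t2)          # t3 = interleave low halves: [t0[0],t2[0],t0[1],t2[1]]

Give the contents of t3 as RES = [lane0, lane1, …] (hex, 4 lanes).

t0 = [0x54, 0x55, 0x35, 0x57]
t1 = [0x35, 0x54, 0x57, 0x55]
t2 = [0x55, 0x57, 0x54, 0x35]
t3 = [0x54, 0x55, 0x55, 0x57]

RES = [ 0x54  0x55  0x55  0x57 ]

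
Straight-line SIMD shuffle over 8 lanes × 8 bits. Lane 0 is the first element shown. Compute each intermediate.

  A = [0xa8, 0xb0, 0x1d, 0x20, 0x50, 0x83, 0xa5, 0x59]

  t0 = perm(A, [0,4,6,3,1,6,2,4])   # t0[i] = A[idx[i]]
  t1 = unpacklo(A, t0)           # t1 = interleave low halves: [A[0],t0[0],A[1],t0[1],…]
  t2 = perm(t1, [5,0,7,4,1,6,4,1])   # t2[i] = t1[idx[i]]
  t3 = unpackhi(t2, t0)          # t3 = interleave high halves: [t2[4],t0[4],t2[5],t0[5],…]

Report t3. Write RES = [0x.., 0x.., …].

RES = [0xa8, 0xb0, 0x20, 0xa5, 0x1d, 0x1d, 0xa8, 0x50]

t0 = [0xa8, 0x50, 0xa5, 0x20, 0xb0, 0xa5, 0x1d, 0x50]
t1 = [0xa8, 0xa8, 0xb0, 0x50, 0x1d, 0xa5, 0x20, 0x20]
t2 = [0xa5, 0xa8, 0x20, 0x1d, 0xa8, 0x20, 0x1d, 0xa8]
t3 = [0xa8, 0xb0, 0x20, 0xa5, 0x1d, 0x1d, 0xa8, 0x50]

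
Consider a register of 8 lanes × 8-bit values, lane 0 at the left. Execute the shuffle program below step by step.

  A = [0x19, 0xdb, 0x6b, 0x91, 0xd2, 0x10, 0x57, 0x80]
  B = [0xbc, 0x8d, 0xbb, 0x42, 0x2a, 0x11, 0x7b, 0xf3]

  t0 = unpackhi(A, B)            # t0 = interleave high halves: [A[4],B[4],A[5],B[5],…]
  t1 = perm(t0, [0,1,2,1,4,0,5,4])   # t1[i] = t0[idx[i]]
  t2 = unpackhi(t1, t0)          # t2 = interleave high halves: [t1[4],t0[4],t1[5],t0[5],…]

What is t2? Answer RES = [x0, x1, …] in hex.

RES = [ 0x57  0x57  0xd2  0x7b  0x7b  0x80  0x57  0xf3 ]

→ t0 |d2|2a|10|11|57|7b|80|f3|
→ t1 |d2|2a|10|2a|57|d2|7b|57|
→ t2 |57|57|d2|7b|7b|80|57|f3|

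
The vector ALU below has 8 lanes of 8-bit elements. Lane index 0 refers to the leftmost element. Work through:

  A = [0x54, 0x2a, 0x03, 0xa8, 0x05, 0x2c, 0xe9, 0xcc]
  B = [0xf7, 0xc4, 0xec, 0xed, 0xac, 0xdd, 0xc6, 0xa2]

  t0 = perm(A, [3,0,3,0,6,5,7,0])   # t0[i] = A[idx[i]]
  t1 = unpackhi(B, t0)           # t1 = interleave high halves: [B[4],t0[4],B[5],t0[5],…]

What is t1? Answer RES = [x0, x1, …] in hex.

  t0: a8 54 a8 54 e9 2c cc 54
  t1: ac e9 dd 2c c6 cc a2 54

RES = [0xac, 0xe9, 0xdd, 0x2c, 0xc6, 0xcc, 0xa2, 0x54]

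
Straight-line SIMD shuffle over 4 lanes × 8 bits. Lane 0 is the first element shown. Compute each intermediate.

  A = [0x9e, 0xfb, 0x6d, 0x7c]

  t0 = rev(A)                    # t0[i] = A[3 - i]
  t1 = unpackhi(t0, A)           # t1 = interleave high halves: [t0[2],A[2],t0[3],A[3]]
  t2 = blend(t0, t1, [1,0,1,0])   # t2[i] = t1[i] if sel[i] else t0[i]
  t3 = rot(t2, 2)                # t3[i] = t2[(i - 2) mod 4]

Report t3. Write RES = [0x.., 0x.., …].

RES = [0x9e, 0x9e, 0xfb, 0x6d]

t0 = [0x7c, 0x6d, 0xfb, 0x9e]
t1 = [0xfb, 0x6d, 0x9e, 0x7c]
t2 = [0xfb, 0x6d, 0x9e, 0x9e]
t3 = [0x9e, 0x9e, 0xfb, 0x6d]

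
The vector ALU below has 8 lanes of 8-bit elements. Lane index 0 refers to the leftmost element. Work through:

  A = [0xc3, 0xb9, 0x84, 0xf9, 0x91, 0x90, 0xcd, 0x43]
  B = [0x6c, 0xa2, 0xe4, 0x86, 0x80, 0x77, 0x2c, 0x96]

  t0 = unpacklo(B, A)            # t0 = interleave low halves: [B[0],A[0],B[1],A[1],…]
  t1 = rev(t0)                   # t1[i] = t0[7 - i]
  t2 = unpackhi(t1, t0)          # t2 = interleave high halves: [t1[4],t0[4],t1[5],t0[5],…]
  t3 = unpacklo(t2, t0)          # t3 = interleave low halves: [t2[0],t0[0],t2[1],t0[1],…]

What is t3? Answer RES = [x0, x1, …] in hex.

RES = [0xb9, 0x6c, 0xe4, 0xc3, 0xa2, 0xa2, 0x84, 0xb9]

→ t0 |6c|c3|a2|b9|e4|84|86|f9|
→ t1 |f9|86|84|e4|b9|a2|c3|6c|
→ t2 |b9|e4|a2|84|c3|86|6c|f9|
→ t3 |b9|6c|e4|c3|a2|a2|84|b9|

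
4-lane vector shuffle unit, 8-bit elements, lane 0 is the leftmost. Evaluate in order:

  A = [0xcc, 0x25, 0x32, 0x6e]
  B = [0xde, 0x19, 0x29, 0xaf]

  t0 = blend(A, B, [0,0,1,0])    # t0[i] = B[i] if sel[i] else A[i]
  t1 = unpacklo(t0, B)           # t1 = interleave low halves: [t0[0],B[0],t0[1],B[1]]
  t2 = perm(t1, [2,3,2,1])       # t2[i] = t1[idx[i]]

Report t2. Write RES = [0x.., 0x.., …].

  t0: cc 25 29 6e
  t1: cc de 25 19
  t2: 25 19 25 de

RES = [ 0x25  0x19  0x25  0xde ]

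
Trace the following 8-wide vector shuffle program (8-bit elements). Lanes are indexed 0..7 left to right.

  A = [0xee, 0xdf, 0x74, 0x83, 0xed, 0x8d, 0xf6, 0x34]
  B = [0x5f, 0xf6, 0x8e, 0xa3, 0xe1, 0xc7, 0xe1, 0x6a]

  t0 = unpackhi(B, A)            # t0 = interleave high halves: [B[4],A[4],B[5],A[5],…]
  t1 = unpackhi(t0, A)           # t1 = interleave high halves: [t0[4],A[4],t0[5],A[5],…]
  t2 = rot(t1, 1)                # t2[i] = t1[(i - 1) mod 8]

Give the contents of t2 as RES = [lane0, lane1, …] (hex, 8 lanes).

→ t0 |e1|ed|c7|8d|e1|f6|6a|34|
→ t1 |e1|ed|f6|8d|6a|f6|34|34|
→ t2 |34|e1|ed|f6|8d|6a|f6|34|

RES = [ 0x34  0xe1  0xed  0xf6  0x8d  0x6a  0xf6  0x34 ]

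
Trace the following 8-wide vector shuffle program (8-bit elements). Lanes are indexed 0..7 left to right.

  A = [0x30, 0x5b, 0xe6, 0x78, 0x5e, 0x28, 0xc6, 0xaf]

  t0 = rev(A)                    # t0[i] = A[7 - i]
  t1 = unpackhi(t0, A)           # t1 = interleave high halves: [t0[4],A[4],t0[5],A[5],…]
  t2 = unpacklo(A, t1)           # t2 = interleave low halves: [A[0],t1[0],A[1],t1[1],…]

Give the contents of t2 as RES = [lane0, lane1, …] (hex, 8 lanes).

→ t0 |af|c6|28|5e|78|e6|5b|30|
→ t1 |78|5e|e6|28|5b|c6|30|af|
→ t2 |30|78|5b|5e|e6|e6|78|28|

RES = [ 0x30  0x78  0x5b  0x5e  0xe6  0xe6  0x78  0x28 ]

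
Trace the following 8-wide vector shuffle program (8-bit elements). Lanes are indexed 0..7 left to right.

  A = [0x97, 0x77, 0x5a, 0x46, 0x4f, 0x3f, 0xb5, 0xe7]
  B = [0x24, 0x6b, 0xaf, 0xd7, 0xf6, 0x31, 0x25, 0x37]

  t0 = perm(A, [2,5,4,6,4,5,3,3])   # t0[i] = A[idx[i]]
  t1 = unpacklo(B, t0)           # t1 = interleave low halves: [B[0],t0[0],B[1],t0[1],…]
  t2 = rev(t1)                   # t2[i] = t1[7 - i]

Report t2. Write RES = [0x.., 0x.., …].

RES = [ 0xb5  0xd7  0x4f  0xaf  0x3f  0x6b  0x5a  0x24 ]

t0 = [0x5a, 0x3f, 0x4f, 0xb5, 0x4f, 0x3f, 0x46, 0x46]
t1 = [0x24, 0x5a, 0x6b, 0x3f, 0xaf, 0x4f, 0xd7, 0xb5]
t2 = [0xb5, 0xd7, 0x4f, 0xaf, 0x3f, 0x6b, 0x5a, 0x24]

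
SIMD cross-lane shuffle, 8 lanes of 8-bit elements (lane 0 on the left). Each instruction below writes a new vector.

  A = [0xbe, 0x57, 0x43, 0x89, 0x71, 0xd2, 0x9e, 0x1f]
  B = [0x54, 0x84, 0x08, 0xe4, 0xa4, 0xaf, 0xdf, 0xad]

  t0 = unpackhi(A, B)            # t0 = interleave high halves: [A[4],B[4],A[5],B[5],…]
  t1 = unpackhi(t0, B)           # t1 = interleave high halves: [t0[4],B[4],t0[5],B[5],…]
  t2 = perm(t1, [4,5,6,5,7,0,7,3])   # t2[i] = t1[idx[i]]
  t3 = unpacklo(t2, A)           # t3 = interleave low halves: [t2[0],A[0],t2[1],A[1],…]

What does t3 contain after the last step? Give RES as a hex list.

t0 = [0x71, 0xa4, 0xd2, 0xaf, 0x9e, 0xdf, 0x1f, 0xad]
t1 = [0x9e, 0xa4, 0xdf, 0xaf, 0x1f, 0xdf, 0xad, 0xad]
t2 = [0x1f, 0xdf, 0xad, 0xdf, 0xad, 0x9e, 0xad, 0xaf]
t3 = [0x1f, 0xbe, 0xdf, 0x57, 0xad, 0x43, 0xdf, 0x89]

RES = [ 0x1f  0xbe  0xdf  0x57  0xad  0x43  0xdf  0x89 ]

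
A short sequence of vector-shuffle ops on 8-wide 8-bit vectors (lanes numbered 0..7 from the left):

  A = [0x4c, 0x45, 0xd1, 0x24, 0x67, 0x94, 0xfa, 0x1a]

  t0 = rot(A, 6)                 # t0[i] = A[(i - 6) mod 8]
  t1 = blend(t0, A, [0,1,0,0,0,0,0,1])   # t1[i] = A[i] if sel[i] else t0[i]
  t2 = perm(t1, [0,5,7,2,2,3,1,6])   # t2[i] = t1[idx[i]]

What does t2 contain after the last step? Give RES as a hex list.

  t0: d1 24 67 94 fa 1a 4c 45
  t1: d1 45 67 94 fa 1a 4c 1a
  t2: d1 1a 1a 67 67 94 45 4c

RES = [ 0xd1  0x1a  0x1a  0x67  0x67  0x94  0x45  0x4c ]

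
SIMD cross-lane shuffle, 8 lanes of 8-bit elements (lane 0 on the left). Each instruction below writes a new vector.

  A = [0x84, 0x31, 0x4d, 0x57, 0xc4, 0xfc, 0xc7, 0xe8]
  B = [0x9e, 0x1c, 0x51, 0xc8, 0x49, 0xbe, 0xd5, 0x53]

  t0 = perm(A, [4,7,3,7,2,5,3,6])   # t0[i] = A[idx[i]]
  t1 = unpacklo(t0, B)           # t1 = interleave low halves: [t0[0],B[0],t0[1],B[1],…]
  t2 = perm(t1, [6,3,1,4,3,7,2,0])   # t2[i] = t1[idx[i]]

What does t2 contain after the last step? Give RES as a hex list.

→ t0 |c4|e8|57|e8|4d|fc|57|c7|
→ t1 |c4|9e|e8|1c|57|51|e8|c8|
→ t2 |e8|1c|9e|57|1c|c8|e8|c4|

RES = [0xe8, 0x1c, 0x9e, 0x57, 0x1c, 0xc8, 0xe8, 0xc4]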